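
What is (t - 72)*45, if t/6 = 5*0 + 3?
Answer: -2430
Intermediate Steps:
t = 18 (t = 6*(5*0 + 3) = 6*(0 + 3) = 6*3 = 18)
(t - 72)*45 = (18 - 72)*45 = -54*45 = -2430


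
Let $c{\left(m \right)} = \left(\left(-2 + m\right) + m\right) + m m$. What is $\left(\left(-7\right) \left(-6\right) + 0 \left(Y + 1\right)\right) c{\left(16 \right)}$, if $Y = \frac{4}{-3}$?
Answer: $12012$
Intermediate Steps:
$Y = - \frac{4}{3}$ ($Y = 4 \left(- \frac{1}{3}\right) = - \frac{4}{3} \approx -1.3333$)
$c{\left(m \right)} = -2 + m^{2} + 2 m$ ($c{\left(m \right)} = \left(-2 + 2 m\right) + m^{2} = -2 + m^{2} + 2 m$)
$\left(\left(-7\right) \left(-6\right) + 0 \left(Y + 1\right)\right) c{\left(16 \right)} = \left(\left(-7\right) \left(-6\right) + 0 \left(- \frac{4}{3} + 1\right)\right) \left(-2 + 16^{2} + 2 \cdot 16\right) = \left(42 + 0 \left(- \frac{1}{3}\right)\right) \left(-2 + 256 + 32\right) = \left(42 + 0\right) 286 = 42 \cdot 286 = 12012$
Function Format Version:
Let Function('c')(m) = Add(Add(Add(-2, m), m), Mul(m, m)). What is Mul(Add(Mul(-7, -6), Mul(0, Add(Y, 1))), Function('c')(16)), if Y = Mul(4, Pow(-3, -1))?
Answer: 12012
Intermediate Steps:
Y = Rational(-4, 3) (Y = Mul(4, Rational(-1, 3)) = Rational(-4, 3) ≈ -1.3333)
Function('c')(m) = Add(-2, Pow(m, 2), Mul(2, m)) (Function('c')(m) = Add(Add(-2, Mul(2, m)), Pow(m, 2)) = Add(-2, Pow(m, 2), Mul(2, m)))
Mul(Add(Mul(-7, -6), Mul(0, Add(Y, 1))), Function('c')(16)) = Mul(Add(Mul(-7, -6), Mul(0, Add(Rational(-4, 3), 1))), Add(-2, Pow(16, 2), Mul(2, 16))) = Mul(Add(42, Mul(0, Rational(-1, 3))), Add(-2, 256, 32)) = Mul(Add(42, 0), 286) = Mul(42, 286) = 12012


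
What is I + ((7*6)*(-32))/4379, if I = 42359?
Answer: 185488717/4379 ≈ 42359.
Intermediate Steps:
I + ((7*6)*(-32))/4379 = 42359 + ((7*6)*(-32))/4379 = 42359 + (42*(-32))*(1/4379) = 42359 - 1344*1/4379 = 42359 - 1344/4379 = 185488717/4379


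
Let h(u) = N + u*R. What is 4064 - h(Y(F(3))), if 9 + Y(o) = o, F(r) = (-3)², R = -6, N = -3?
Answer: 4067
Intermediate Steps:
F(r) = 9
Y(o) = -9 + o
h(u) = -3 - 6*u (h(u) = -3 + u*(-6) = -3 - 6*u)
4064 - h(Y(F(3))) = 4064 - (-3 - 6*(-9 + 9)) = 4064 - (-3 - 6*0) = 4064 - (-3 + 0) = 4064 - 1*(-3) = 4064 + 3 = 4067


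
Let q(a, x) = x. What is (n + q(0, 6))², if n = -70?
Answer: 4096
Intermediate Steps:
(n + q(0, 6))² = (-70 + 6)² = (-64)² = 4096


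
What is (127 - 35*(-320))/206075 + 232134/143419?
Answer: 49461521063/29555070425 ≈ 1.6735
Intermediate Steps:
(127 - 35*(-320))/206075 + 232134/143419 = (127 + 11200)*(1/206075) + 232134*(1/143419) = 11327*(1/206075) + 232134/143419 = 11327/206075 + 232134/143419 = 49461521063/29555070425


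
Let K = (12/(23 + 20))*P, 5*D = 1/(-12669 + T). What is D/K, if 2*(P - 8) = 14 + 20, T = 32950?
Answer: 43/30421500 ≈ 1.4135e-6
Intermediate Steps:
D = 1/101405 (D = 1/(5*(-12669 + 32950)) = (⅕)/20281 = (⅕)*(1/20281) = 1/101405 ≈ 9.8614e-6)
P = 25 (P = 8 + (14 + 20)/2 = 8 + (½)*34 = 8 + 17 = 25)
K = 300/43 (K = (12/(23 + 20))*25 = (12/43)*25 = 300/43 ≈ 6.9767)
D/K = 1/(101405*(300/43)) = (1/101405)*(43/300) = 43/30421500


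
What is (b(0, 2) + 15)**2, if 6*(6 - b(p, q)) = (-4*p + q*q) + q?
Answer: 400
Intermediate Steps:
b(p, q) = 6 - q/6 - q**2/6 + 2*p/3 (b(p, q) = 6 - ((-4*p + q*q) + q)/6 = 6 - ((-4*p + q**2) + q)/6 = 6 - ((q**2 - 4*p) + q)/6 = 6 - (q + q**2 - 4*p)/6 = 6 + (-q/6 - q**2/6 + 2*p/3) = 6 - q/6 - q**2/6 + 2*p/3)
(b(0, 2) + 15)**2 = ((6 - 1/6*2 - 1/6*2**2 + (2/3)*0) + 15)**2 = ((6 - 1/3 - 1/6*4 + 0) + 15)**2 = ((6 - 1/3 - 2/3 + 0) + 15)**2 = (5 + 15)**2 = 20**2 = 400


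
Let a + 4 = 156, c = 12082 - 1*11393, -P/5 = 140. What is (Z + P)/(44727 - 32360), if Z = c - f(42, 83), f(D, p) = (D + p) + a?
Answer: -288/12367 ≈ -0.023288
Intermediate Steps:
P = -700 (P = -5*140 = -700)
c = 689 (c = 12082 - 11393 = 689)
a = 152 (a = -4 + 156 = 152)
f(D, p) = 152 + D + p (f(D, p) = (D + p) + 152 = 152 + D + p)
Z = 412 (Z = 689 - (152 + 42 + 83) = 689 - 1*277 = 689 - 277 = 412)
(Z + P)/(44727 - 32360) = (412 - 700)/(44727 - 32360) = -288/12367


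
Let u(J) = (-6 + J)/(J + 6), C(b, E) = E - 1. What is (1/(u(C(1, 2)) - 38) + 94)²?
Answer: 648568089/73441 ≈ 8831.1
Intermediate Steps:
C(b, E) = -1 + E
u(J) = (-6 + J)/(6 + J)
(1/(u(C(1, 2)) - 38) + 94)² = (1/((-6 + (-1 + 2))/(6 + (-1 + 2)) - 38) + 94)² = (1/((-6 + 1)/(6 + 1) - 38) + 94)² = (1/(-5/7 - 38) + 94)² = (1/(-271/7) + 94)² = (-7/271 + 94)² = (25467/271)² = 648568089/73441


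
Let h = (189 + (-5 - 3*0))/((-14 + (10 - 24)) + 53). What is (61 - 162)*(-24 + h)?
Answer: 42016/25 ≈ 1680.6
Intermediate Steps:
h = 184/25 (h = (189 + (-5 + 0))/((-14 - 14) + 53) = (189 - 5)/(-28 + 53) = 184/25 ≈ 7.3600)
(61 - 162)*(-24 + h) = (61 - 162)*(-24 + 184/25) = -101*(-416/25) = 42016/25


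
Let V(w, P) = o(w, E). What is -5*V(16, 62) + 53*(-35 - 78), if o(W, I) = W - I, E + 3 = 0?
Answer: -6084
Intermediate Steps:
E = -3 (E = -3 + 0 = -3)
V(w, P) = 3 + w (V(w, P) = w - 1*(-3) = w + 3 = 3 + w)
-5*V(16, 62) + 53*(-35 - 78) = -5*(3 + 16) + 53*(-35 - 78) = -5*19 + 53*(-113) = -95 - 5989 = -6084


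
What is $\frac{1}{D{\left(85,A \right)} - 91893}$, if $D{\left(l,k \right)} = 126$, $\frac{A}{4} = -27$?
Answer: $- \frac{1}{91767} \approx -1.0897 \cdot 10^{-5}$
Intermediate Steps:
$A = -108$ ($A = 4 \left(-27\right) = -108$)
$\frac{1}{D{\left(85,A \right)} - 91893} = \frac{1}{126 - 91893} = \frac{1}{-91767} = - \frac{1}{91767}$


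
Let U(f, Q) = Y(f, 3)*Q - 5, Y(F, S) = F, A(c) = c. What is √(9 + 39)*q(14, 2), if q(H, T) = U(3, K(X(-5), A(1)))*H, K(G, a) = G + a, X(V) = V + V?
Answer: -1792*√3 ≈ -3103.8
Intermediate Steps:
X(V) = 2*V
U(f, Q) = -5 + Q*f (U(f, Q) = f*Q - 5 = Q*f - 5 = -5 + Q*f)
q(H, T) = -32*H (q(H, T) = (-5 + (2*(-5) + 1)*3)*H = (-5 + (-10 + 1)*3)*H = (-5 - 9*3)*H = (-5 - 27)*H = -32*H)
√(9 + 39)*q(14, 2) = √(9 + 39)*(-32*14) = √48*(-448) = (4*√3)*(-448) = -1792*√3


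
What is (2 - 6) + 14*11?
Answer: 150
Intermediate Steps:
(2 - 6) + 14*11 = -4 + 154 = 150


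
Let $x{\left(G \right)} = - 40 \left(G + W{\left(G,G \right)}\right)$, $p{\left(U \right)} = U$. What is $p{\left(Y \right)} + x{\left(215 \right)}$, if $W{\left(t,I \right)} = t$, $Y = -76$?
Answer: $-17276$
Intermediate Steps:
$x{\left(G \right)} = - 80 G$ ($x{\left(G \right)} = - 40 \left(G + G\right) = - 40 \cdot 2 G = - 80 G$)
$p{\left(Y \right)} + x{\left(215 \right)} = -76 - 17200 = -17276$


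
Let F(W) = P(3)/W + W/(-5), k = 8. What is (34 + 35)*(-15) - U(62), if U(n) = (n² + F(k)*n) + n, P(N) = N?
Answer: -97301/20 ≈ -4865.0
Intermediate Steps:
F(W) = 3/W - W/5 (F(W) = 3/W + W/(-5) = 3/W + W*(-⅕) = 3/W - W/5)
U(n) = n² - 9*n/40 (U(n) = (n² + (3/8 - ⅕*8)*n) + n = (n² + (3*(⅛) - 8/5)*n) + n = (n² + (3/8 - 8/5)*n) + n = (n² - 49*n/40) + n = n² - 9*n/40)
(34 + 35)*(-15) - U(62) = (34 + 35)*(-15) - 62*(-9 + 40*62)/40 = 69*(-15) - 62*(-9 + 2480)/40 = -1035 - 62*2471/40 = -1035 - 1*76601/20 = -1035 - 76601/20 = -97301/20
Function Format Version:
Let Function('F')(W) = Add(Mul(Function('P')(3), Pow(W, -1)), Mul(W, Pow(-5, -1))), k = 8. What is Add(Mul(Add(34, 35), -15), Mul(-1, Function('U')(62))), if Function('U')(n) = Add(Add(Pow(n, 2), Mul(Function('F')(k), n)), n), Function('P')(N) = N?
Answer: Rational(-97301, 20) ≈ -4865.0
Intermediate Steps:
Function('F')(W) = Add(Mul(3, Pow(W, -1)), Mul(Rational(-1, 5), W)) (Function('F')(W) = Add(Mul(3, Pow(W, -1)), Mul(W, Pow(-5, -1))) = Add(Mul(3, Pow(W, -1)), Mul(W, Rational(-1, 5))) = Add(Mul(3, Pow(W, -1)), Mul(Rational(-1, 5), W)))
Function('U')(n) = Add(Pow(n, 2), Mul(Rational(-9, 40), n)) (Function('U')(n) = Add(Add(Pow(n, 2), Mul(Add(Mul(3, Pow(8, -1)), Mul(Rational(-1, 5), 8)), n)), n) = Add(Add(Pow(n, 2), Mul(Add(Mul(3, Rational(1, 8)), Rational(-8, 5)), n)), n) = Add(Add(Pow(n, 2), Mul(Add(Rational(3, 8), Rational(-8, 5)), n)), n) = Add(Add(Pow(n, 2), Mul(Rational(-49, 40), n)), n) = Add(Pow(n, 2), Mul(Rational(-9, 40), n)))
Add(Mul(Add(34, 35), -15), Mul(-1, Function('U')(62))) = Add(Mul(Add(34, 35), -15), Mul(-1, Mul(Rational(1, 40), 62, Add(-9, Mul(40, 62))))) = Add(Mul(69, -15), Mul(-1, Mul(Rational(1, 40), 62, Add(-9, 2480)))) = Add(-1035, Mul(-1, Mul(Rational(1, 40), 62, 2471))) = Add(-1035, Mul(-1, Rational(76601, 20))) = Add(-1035, Rational(-76601, 20)) = Rational(-97301, 20)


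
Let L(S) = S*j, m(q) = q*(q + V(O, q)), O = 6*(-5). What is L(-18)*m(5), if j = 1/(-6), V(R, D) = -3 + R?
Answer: -420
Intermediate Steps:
O = -30
j = -1/6 ≈ -0.16667
m(q) = q*(-33 + q) (m(q) = q*(q + (-3 - 30)) = q*(q - 33) = q*(-33 + q))
L(S) = -S/6 (L(S) = S*(-1/6) = -S/6)
L(-18)*m(5) = (-1/6*(-18))*(5*(-33 + 5)) = 3*(5*(-28)) = 3*(-140) = -420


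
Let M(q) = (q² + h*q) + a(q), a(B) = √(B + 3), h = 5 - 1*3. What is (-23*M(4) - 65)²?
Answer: 384392 + 28382*√7 ≈ 4.5948e+5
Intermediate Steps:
h = 2 (h = 5 - 3 = 2)
a(B) = √(3 + B)
M(q) = q² + √(3 + q) + 2*q (M(q) = (q² + 2*q) + √(3 + q) = q² + √(3 + q) + 2*q)
(-23*M(4) - 65)² = (-23*(4² + √(3 + 4) + 2*4) - 65)² = (-23*(16 + √7 + 8) - 65)² = (-23*(24 + √7) - 65)² = ((-552 - 23*√7) - 65)² = (-617 - 23*√7)²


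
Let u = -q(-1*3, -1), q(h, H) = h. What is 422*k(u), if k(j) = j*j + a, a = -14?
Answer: -2110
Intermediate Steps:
u = 3 (u = -(-1)*3 = -1*(-3) = 3)
k(j) = -14 + j² (k(j) = j*j - 14 = j² - 14 = -14 + j²)
422*k(u) = 422*(-14 + 3²) = 422*(-14 + 9) = 422*(-5) = -2110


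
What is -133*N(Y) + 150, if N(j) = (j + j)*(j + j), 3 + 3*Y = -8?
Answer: -63022/9 ≈ -7002.4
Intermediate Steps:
Y = -11/3 (Y = -1 + (⅓)*(-8) = -1 - 8/3 = -11/3 ≈ -3.6667)
N(j) = 4*j² (N(j) = (2*j)*(2*j) = 4*j²)
-133*N(Y) + 150 = -532*(-11/3)² + 150 = -532*121/9 + 150 = -133*484/9 + 150 = -64372/9 + 150 = -63022/9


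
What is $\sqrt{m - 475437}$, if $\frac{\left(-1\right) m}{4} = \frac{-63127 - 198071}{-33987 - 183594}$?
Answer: $\frac{i \sqrt{51038830045749}}{10361} \approx 689.52 i$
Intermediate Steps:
$m = - \frac{49752}{10361}$ ($m = - 4 \frac{-63127 - 198071}{-33987 - 183594} = - 4 \left(- \frac{261198}{-217581}\right) = - 4 \left(\left(-261198\right) \left(- \frac{1}{217581}\right)\right) = \left(-4\right) \frac{12438}{10361} = - \frac{49752}{10361} \approx -4.8018$)
$\sqrt{m - 475437} = \sqrt{- \frac{49752}{10361} - 475437} = \sqrt{- \frac{4926052509}{10361}} = \frac{i \sqrt{51038830045749}}{10361}$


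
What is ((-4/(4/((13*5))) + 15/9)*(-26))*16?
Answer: 79040/3 ≈ 26347.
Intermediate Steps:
((-4/(4/((13*5))) + 15/9)*(-26))*16 = ((-4/(4/65) + 15*(1/9))*(-26))*16 = ((-4/(4*(1/65)) + 5/3)*(-26))*16 = ((-4/4/65 + 5/3)*(-26))*16 = ((-4*65/4 + 5/3)*(-26))*16 = ((-65 + 5/3)*(-26))*16 = -190/3*(-26)*16 = (4940/3)*16 = 79040/3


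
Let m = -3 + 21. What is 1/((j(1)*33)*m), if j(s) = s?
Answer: 1/594 ≈ 0.0016835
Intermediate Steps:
m = 18
1/((j(1)*33)*m) = 1/((1*33)*18) = 1/(33*18) = 1/594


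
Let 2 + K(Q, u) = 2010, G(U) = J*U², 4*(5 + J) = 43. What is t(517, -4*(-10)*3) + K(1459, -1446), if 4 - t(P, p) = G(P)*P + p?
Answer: -3178325931/4 ≈ -7.9458e+8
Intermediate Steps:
J = 23/4 (J = -5 + (¼)*43 = -5 + 43/4 = 23/4 ≈ 5.7500)
G(U) = 23*U²/4
t(P, p) = 4 - p - 23*P³/4 (t(P, p) = 4 - ((23*P²/4)*P + p) = 4 - (23*P³/4 + p) = 4 - (p + 23*P³/4) = 4 + (-p - 23*P³/4) = 4 - p - 23*P³/4)
K(Q, u) = 2008 (K(Q, u) = -2 + 2010 = 2008)
t(517, -4*(-10)*3) + K(1459, -1446) = (4 - (-4*(-10))*3 - 23/4*517³) + 2008 = (4 - 40*3 - 23/4*138188413) + 2008 = (4 - 1*120 - 3178333499/4) + 2008 = (4 - 120 - 3178333499/4) + 2008 = -3178333963/4 + 2008 = -3178325931/4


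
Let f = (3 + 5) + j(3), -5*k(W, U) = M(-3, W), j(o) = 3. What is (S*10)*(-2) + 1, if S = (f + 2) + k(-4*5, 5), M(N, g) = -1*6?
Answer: -283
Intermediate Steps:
M(N, g) = -6
k(W, U) = 6/5 (k(W, U) = -1/5*(-6) = 6/5)
f = 11 (f = (3 + 5) + 3 = 8 + 3 = 11)
S = 71/5 (S = (11 + 2) + 6/5 = 13 + 6/5 = 71/5 ≈ 14.200)
(S*10)*(-2) + 1 = ((71/5)*10)*(-2) + 1 = 142*(-2) + 1 = -284 + 1 = -283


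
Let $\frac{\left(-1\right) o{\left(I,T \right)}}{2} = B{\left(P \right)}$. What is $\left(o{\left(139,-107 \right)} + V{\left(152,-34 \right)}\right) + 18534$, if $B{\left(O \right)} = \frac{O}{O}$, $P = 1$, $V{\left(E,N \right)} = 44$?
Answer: $18576$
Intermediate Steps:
$B{\left(O \right)} = 1$
$o{\left(I,T \right)} = -2$ ($o{\left(I,T \right)} = \left(-2\right) 1 = -2$)
$\left(o{\left(139,-107 \right)} + V{\left(152,-34 \right)}\right) + 18534 = \left(-2 + 44\right) + 18534 = 42 + 18534 = 18576$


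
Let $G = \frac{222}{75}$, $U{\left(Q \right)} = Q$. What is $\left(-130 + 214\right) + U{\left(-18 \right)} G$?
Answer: $\frac{768}{25} \approx 30.72$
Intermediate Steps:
$G = \frac{74}{25}$ ($G = 222 \cdot \frac{1}{75} = \frac{74}{25} \approx 2.96$)
$\left(-130 + 214\right) + U{\left(-18 \right)} G = \left(-130 + 214\right) - \frac{1332}{25} = 84 - \frac{1332}{25} = \frac{768}{25}$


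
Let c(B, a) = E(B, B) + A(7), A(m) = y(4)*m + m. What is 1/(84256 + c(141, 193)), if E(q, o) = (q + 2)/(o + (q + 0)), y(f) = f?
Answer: 282/23770205 ≈ 1.1864e-5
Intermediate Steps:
E(q, o) = (2 + q)/(o + q)
A(m) = 5*m (A(m) = 4*m + m = 5*m)
c(B, a) = 35 + (2 + B)/(2*B) (c(B, a) = (2 + B)/(B + B) + 5*7 = (2 + B)/((2*B)) + 35 = (1/(2*B))*(2 + B) + 35 = (2 + B)/(2*B) + 35 = 35 + (2 + B)/(2*B))
1/(84256 + c(141, 193)) = 1/(84256 + (71/2 + 1/141)) = 1/(84256 + 10013/282) = 1/(23770205/282) = 282/23770205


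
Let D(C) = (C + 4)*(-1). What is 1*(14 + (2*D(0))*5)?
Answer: -26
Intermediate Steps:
D(C) = -4 - C (D(C) = (4 + C)*(-1) = -4 - C)
1*(14 + (2*D(0))*5) = 1*(14 + (2*(-4 - 1*0))*5) = 1*(14 + (2*(-4 + 0))*5) = 1*(14 + (2*(-4))*5) = 1*(14 - 8*5) = 1*(14 - 40) = 1*(-26) = -26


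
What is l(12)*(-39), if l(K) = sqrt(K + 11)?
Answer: -39*sqrt(23) ≈ -187.04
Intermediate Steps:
l(K) = sqrt(11 + K)
l(12)*(-39) = sqrt(11 + 12)*(-39) = sqrt(23)*(-39) = -39*sqrt(23)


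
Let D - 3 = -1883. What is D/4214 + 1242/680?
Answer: 988847/716380 ≈ 1.3803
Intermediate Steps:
D = -1880 (D = 3 - 1883 = -1880)
D/4214 + 1242/680 = -1880/4214 + 1242/680 = -1880*1/4214 + 1242*(1/680) = -940/2107 + 621/340 = 988847/716380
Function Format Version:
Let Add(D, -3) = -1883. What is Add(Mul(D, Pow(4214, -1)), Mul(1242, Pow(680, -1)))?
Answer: Rational(988847, 716380) ≈ 1.3803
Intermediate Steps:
D = -1880 (D = Add(3, -1883) = -1880)
Add(Mul(D, Pow(4214, -1)), Mul(1242, Pow(680, -1))) = Add(Mul(-1880, Pow(4214, -1)), Mul(1242, Pow(680, -1))) = Add(Mul(-1880, Rational(1, 4214)), Mul(1242, Rational(1, 680))) = Add(Rational(-940, 2107), Rational(621, 340)) = Rational(988847, 716380)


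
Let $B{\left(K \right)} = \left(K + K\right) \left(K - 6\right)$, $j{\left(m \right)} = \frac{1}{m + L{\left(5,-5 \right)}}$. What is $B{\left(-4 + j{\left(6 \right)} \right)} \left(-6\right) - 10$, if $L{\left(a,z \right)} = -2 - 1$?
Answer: $- \frac{1306}{3} \approx -435.33$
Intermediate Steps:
$L{\left(a,z \right)} = -3$
$j{\left(m \right)} = \frac{1}{-3 + m}$ ($j{\left(m \right)} = \frac{1}{m - 3} = \frac{1}{-3 + m}$)
$B{\left(K \right)} = 2 K \left(-6 + K\right)$
$B{\left(-4 + j{\left(6 \right)} \right)} \left(-6\right) - 10 = 2 \left(-4 + \frac{1}{-3 + 6}\right) \left(-6 - \left(4 - \frac{1}{-3 + 6}\right)\right) \left(-6\right) - 10 = 2 \left(-4 + \frac{1}{3}\right) \left(-6 - \left(4 - \frac{1}{3}\right)\right) \left(-6\right) - 10 = 2 \left(-4 + \frac{1}{3}\right) \left(-6 + \left(-4 + \frac{1}{3}\right)\right) \left(-6\right) - 10 = 2 \left(- \frac{11}{3}\right) \left(-6 - \frac{11}{3}\right) \left(-6\right) - 10 = 2 \left(- \frac{11}{3}\right) \left(- \frac{29}{3}\right) \left(-6\right) - 10 = \frac{638}{9} \left(-6\right) - 10 = - \frac{1276}{3} - 10 = - \frac{1306}{3}$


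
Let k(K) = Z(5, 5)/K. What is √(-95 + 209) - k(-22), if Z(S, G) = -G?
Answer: -5/22 + √114 ≈ 10.450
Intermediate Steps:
k(K) = -5/K (k(K) = (-1*5)/K = -5/K)
√(-95 + 209) - k(-22) = √(-95 + 209) - (-5)/(-22) = √114 - (-5)*(-1)/22 = √114 - 1*5/22 = √114 - 5/22 = -5/22 + √114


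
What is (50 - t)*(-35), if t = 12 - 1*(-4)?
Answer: -1190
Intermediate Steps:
t = 16 (t = 12 + 4 = 16)
(50 - t)*(-35) = (50 - 1*16)*(-35) = (50 - 16)*(-35) = 34*(-35) = -1190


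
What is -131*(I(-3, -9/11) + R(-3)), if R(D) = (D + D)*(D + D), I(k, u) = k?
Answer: -4323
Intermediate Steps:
R(D) = 4*D**2 (R(D) = (2*D)*(2*D) = 4*D**2)
-131*(I(-3, -9/11) + R(-3)) = -131*(-3 + 4*(-3)**2) = -131*(-3 + 4*9) = -131*(-3 + 36) = -131*33 = -4323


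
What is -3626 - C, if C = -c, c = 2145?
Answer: -1481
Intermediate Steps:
C = -2145 (C = -1*2145 = -2145)
-3626 - C = -3626 - 1*(-2145) = -3626 + 2145 = -1481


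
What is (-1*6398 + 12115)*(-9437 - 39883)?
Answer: -281962440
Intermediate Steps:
(-1*6398 + 12115)*(-9437 - 39883) = (-6398 + 12115)*(-49320) = 5717*(-49320) = -281962440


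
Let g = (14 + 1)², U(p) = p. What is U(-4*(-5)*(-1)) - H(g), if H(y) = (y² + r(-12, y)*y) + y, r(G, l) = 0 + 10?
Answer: -53120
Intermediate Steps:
r(G, l) = 10
g = 225 (g = 15² = 225)
H(y) = y² + 11*y (H(y) = (y² + 10*y) + y = y² + 11*y)
U(-4*(-5)*(-1)) - H(g) = -4*(-5)*(-1) - 225*(11 + 225) = 20*(-1) - 225*236 = -20 - 1*53100 = -20 - 53100 = -53120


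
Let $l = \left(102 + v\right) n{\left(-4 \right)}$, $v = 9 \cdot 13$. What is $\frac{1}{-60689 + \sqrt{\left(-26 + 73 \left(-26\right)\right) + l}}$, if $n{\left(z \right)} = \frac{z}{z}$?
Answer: $- \frac{60689}{3683156426} - \frac{i \sqrt{1705}}{3683156426} \approx -1.6477 \cdot 10^{-5} - 1.1211 \cdot 10^{-8} i$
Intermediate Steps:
$n{\left(z \right)} = 1$
$v = 117$
$l = 219$ ($l = \left(102 + 117\right) 1 = 219 \cdot 1 = 219$)
$\frac{1}{-60689 + \sqrt{\left(-26 + 73 \left(-26\right)\right) + l}} = \frac{1}{-60689 + \sqrt{\left(-26 + 73 \left(-26\right)\right) + 219}} = \frac{1}{-60689 + \sqrt{\left(-26 - 1898\right) + 219}} = \frac{1}{-60689 + \sqrt{-1924 + 219}} = \frac{1}{-60689 + \sqrt{-1705}} = \frac{1}{-60689 + i \sqrt{1705}}$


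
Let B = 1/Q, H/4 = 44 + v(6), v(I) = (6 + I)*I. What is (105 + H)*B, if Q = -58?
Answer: -569/58 ≈ -9.8103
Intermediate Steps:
v(I) = I*(6 + I)
H = 464 (H = 4*(44 + 6*(6 + 6)) = 4*(44 + 6*12) = 4*(44 + 72) = 4*116 = 464)
B = -1/58 (B = 1/(-58) = -1/58 ≈ -0.017241)
(105 + H)*B = (105 + 464)*(-1/58) = 569*(-1/58) = -569/58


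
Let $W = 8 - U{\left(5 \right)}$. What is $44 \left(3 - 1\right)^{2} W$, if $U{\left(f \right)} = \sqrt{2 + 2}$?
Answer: $1056$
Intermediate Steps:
$U{\left(f \right)} = 2$ ($U{\left(f \right)} = \sqrt{4} = 2$)
$W = 6$ ($W = 8 - 2 = 6$)
$44 \left(3 - 1\right)^{2} W = 44 \left(3 - 1\right)^{2} \cdot 6 = 44 \cdot 2^{2} \cdot 6 = 44 \cdot 4 \cdot 6 = 176 \cdot 6 = 1056$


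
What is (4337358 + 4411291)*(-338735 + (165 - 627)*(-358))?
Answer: -1516482069011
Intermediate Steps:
(4337358 + 4411291)*(-338735 + (165 - 627)*(-358)) = 8748649*(-338735 - 462*(-358)) = 8748649*(-338735 + 165396) = 8748649*(-173339) = -1516482069011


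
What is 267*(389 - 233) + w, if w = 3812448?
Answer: 3854100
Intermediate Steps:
267*(389 - 233) + w = 267*(389 - 233) + 3812448 = 267*156 + 3812448 = 41652 + 3812448 = 3854100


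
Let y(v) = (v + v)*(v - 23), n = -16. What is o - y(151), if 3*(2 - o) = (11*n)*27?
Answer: -37070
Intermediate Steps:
y(v) = 2*v*(-23 + v) (y(v) = (2*v)*(-23 + v) = 2*v*(-23 + v))
o = 1586 (o = 2 - 11*(-16)*27/3 = 2 - (-176)*27/3 = 2 - 1/3*(-4752) = 2 + 1584 = 1586)
o - y(151) = 1586 - 2*151*(-23 + 151) = 1586 - 2*151*128 = 1586 - 1*38656 = 1586 - 38656 = -37070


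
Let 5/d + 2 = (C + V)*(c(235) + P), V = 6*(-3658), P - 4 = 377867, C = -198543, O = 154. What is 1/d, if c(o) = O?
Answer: -83351110277/5 ≈ -1.6670e+10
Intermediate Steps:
c(o) = 154
P = 377871 (P = 4 + 377867 = 377871)
V = -21948
d = -5/83351110277 (d = 5/(-2 + (-198543 - 21948)*(154 + 377871)) = 5/(-2 - 220491*378025) = 5/(-2 - 83351110275) = 5/(-83351110277) = 5*(-1/83351110277) = -5/83351110277 ≈ -5.9987e-11)
1/d = 1/(-5/83351110277) = -83351110277/5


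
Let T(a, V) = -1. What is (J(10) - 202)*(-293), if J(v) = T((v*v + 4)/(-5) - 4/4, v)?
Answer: 59479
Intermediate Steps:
J(v) = -1
(J(10) - 202)*(-293) = (-1 - 202)*(-293) = -203*(-293) = 59479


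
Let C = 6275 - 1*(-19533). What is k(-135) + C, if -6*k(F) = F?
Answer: 51661/2 ≈ 25831.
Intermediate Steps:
k(F) = -F/6
C = 25808 (C = 6275 + 19533 = 25808)
k(-135) + C = -1/6*(-135) + 25808 = 45/2 + 25808 = 51661/2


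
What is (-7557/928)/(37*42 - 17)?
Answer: -7557/1426336 ≈ -0.0052982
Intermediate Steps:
(-7557/928)/(37*42 - 17) = (-7557*1/928)/(1554 - 17) = -7557/928/1537 = -7557/928*1/1537 = -7557/1426336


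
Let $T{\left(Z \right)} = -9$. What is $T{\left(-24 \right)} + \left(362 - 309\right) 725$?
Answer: $38416$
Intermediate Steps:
$T{\left(-24 \right)} + \left(362 - 309\right) 725 = -9 + \left(362 - 309\right) 725 = -9 + 53 \cdot 725 = -9 + 38425 = 38416$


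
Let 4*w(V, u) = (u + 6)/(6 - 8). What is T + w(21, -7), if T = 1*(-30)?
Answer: -239/8 ≈ -29.875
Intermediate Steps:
w(V, u) = -3/4 - u/8 (w(V, u) = ((u + 6)/(6 - 8))/4 = ((6 + u)/(-2))/4 = ((6 + u)*(-1/2))/4 = (-3 - u/2)/4 = -3/4 - u/8)
T = -30
T + w(21, -7) = -30 + (-3/4 - 1/8*(-7)) = -30 + (-3/4 + 7/8) = -30 + 1/8 = -239/8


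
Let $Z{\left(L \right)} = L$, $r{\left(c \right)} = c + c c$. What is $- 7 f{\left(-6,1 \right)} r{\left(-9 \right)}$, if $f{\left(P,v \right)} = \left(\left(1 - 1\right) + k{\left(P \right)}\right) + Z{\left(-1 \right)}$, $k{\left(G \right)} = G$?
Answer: $3528$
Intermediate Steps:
$r{\left(c \right)} = c + c^{2}$
$f{\left(P,v \right)} = -1 + P$ ($f{\left(P,v \right)} = \left(\left(1 - 1\right) + P\right) - 1 = \left(0 + P\right) - 1 = P - 1 = -1 + P$)
$- 7 f{\left(-6,1 \right)} r{\left(-9 \right)} = - 7 \left(-1 - 6\right) \left(- 9 \left(1 - 9\right)\right) = \left(-7\right) \left(-7\right) \left(\left(-9\right) \left(-8\right)\right) = 49 \cdot 72 = 3528$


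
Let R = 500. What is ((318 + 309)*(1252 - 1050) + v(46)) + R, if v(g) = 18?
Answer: 127172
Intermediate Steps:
((318 + 309)*(1252 - 1050) + v(46)) + R = ((318 + 309)*(1252 - 1050) + 18) + 500 = (627*202 + 18) + 500 = (126654 + 18) + 500 = 126672 + 500 = 127172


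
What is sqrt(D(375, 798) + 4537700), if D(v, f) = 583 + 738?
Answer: sqrt(4539021) ≈ 2130.5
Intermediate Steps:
D(v, f) = 1321
sqrt(D(375, 798) + 4537700) = sqrt(1321 + 4537700) = sqrt(4539021)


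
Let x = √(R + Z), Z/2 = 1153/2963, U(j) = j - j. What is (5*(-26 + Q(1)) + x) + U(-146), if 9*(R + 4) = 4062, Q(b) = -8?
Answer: -170 + 4*√2212952106/8889 ≈ -148.83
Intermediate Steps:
U(j) = 0
R = 1342/3 (R = -4 + (⅑)*4062 = -4 + 1354/3 = 1342/3 ≈ 447.33)
Z = 2306/2963 (Z = 2*(1153/2963) = 2306/2963 ≈ 0.77826)
x = 4*√2212952106/8889 (x = √(1342/3 + 2306/2963) = √(3983264/8889) = 4*√2212952106/8889 ≈ 21.169)
(5*(-26 + Q(1)) + x) + U(-146) = (5*(-26 - 8) + 4*√2212952106/8889) + 0 = (5*(-34) + 4*√2212952106/8889) + 0 = (-170 + 4*√2212952106/8889) + 0 = -170 + 4*√2212952106/8889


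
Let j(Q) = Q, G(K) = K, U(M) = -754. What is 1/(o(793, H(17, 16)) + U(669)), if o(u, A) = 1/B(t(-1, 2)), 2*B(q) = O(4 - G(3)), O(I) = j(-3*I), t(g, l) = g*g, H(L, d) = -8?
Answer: -3/2264 ≈ -0.0013251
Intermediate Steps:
t(g, l) = g²
O(I) = -3*I
B(q) = -3/2 (B(q) = (-3*(4 - 1*3))/2 = (-3*(4 - 3))/2 = (-3*1)/2 = (½)*(-3) = -3/2)
o(u, A) = -⅔ (o(u, A) = 1/(-3/2) = -⅔)
1/(o(793, H(17, 16)) + U(669)) = 1/(-⅔ - 754) = 1/(-2264/3) = -3/2264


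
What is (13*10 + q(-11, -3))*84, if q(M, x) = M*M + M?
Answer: 20160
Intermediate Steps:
q(M, x) = M + M² (q(M, x) = M² + M = M + M²)
(13*10 + q(-11, -3))*84 = (13*10 - 11*(1 - 11))*84 = (130 - 11*(-10))*84 = (130 + 110)*84 = 240*84 = 20160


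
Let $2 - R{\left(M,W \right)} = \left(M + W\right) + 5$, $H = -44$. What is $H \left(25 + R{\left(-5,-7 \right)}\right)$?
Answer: $-1496$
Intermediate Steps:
$R{\left(M,W \right)} = -3 - M - W$ ($R{\left(M,W \right)} = 2 - \left(\left(M + W\right) + 5\right) = 2 - \left(5 + M + W\right) = -3 - M - W$)
$H \left(25 + R{\left(-5,-7 \right)}\right) = - 44 \left(25 - -9\right) = - 44 \left(25 + \left(-3 + 5 + 7\right)\right) = - 44 \left(25 + 9\right) = \left(-44\right) 34 = -1496$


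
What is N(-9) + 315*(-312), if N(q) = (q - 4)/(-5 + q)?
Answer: -1375907/14 ≈ -98279.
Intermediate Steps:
N(q) = (-4 + q)/(-5 + q)
N(-9) + 315*(-312) = (-4 - 9)/(-5 - 9) + 315*(-312) = -13/(-14) - 98280 = -1/14*(-13) - 98280 = 13/14 - 98280 = -1375907/14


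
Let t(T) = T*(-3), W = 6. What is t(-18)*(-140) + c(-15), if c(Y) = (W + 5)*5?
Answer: -7505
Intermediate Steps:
c(Y) = 55 (c(Y) = (6 + 5)*5 = 11*5 = 55)
t(T) = -3*T
t(-18)*(-140) + c(-15) = -3*(-18)*(-140) + 55 = 54*(-140) + 55 = -7560 + 55 = -7505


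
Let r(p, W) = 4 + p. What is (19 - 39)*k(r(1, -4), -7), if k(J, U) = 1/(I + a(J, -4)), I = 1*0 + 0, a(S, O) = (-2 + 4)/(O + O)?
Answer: 80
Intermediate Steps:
a(S, O) = 1/O (a(S, O) = 2/((2*O)) = 2*(1/(2*O)) = 1/O)
I = 0 (I = 0 + 0 = 0)
k(J, U) = -4 (k(J, U) = 1/(0 + 1/(-4)) = 1/(0 - 1/4) = 1/(-1/4) = -4)
(19 - 39)*k(r(1, -4), -7) = (19 - 39)*(-4) = -20*(-4) = 80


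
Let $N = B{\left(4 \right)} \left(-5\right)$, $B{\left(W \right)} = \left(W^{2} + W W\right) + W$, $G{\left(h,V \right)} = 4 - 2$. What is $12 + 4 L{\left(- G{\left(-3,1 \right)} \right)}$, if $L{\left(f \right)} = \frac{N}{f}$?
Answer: $372$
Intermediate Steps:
$G{\left(h,V \right)} = 2$ ($G{\left(h,V \right)} = 4 - 2 = 2$)
$B{\left(W \right)} = W + 2 W^{2}$ ($B{\left(W \right)} = \left(W^{2} + W^{2}\right) + W = 2 W^{2} + W = W + 2 W^{2}$)
$N = -180$ ($N = 4 \left(1 + 2 \cdot 4\right) \left(-5\right) = 4 \left(1 + 8\right) \left(-5\right) = 4 \cdot 9 \left(-5\right) = 36 \left(-5\right) = -180$)
$L{\left(f \right)} = - \frac{180}{f}$
$12 + 4 L{\left(- G{\left(-3,1 \right)} \right)} = 12 + 4 \left(- \frac{180}{\left(-1\right) 2}\right) = 12 + 4 \left(- \frac{180}{-2}\right) = 12 + 4 \left(\left(-180\right) \left(- \frac{1}{2}\right)\right) = 12 + 4 \cdot 90 = 12 + 360 = 372$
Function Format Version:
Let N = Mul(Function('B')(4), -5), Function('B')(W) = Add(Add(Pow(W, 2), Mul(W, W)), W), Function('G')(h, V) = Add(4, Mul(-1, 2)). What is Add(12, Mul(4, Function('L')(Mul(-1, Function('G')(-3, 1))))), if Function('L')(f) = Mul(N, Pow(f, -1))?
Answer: 372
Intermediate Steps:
Function('G')(h, V) = 2 (Function('G')(h, V) = Add(4, -2) = 2)
Function('B')(W) = Add(W, Mul(2, Pow(W, 2))) (Function('B')(W) = Add(Add(Pow(W, 2), Pow(W, 2)), W) = Add(Mul(2, Pow(W, 2)), W) = Add(W, Mul(2, Pow(W, 2))))
N = -180 (N = Mul(Mul(4, Add(1, Mul(2, 4))), -5) = Mul(Mul(4, Add(1, 8)), -5) = Mul(Mul(4, 9), -5) = Mul(36, -5) = -180)
Function('L')(f) = Mul(-180, Pow(f, -1))
Add(12, Mul(4, Function('L')(Mul(-1, Function('G')(-3, 1))))) = Add(12, Mul(4, Mul(-180, Pow(Mul(-1, 2), -1)))) = Add(12, Mul(4, Mul(-180, Pow(-2, -1)))) = Add(12, Mul(4, Mul(-180, Rational(-1, 2)))) = Add(12, Mul(4, 90)) = Add(12, 360) = 372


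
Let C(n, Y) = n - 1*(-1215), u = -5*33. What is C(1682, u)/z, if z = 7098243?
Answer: 2897/7098243 ≈ 0.00040813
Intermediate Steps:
u = -165
C(n, Y) = 1215 + n (C(n, Y) = n + 1215 = 1215 + n)
C(1682, u)/z = (1215 + 1682)/7098243 = 2897*(1/7098243) = 2897/7098243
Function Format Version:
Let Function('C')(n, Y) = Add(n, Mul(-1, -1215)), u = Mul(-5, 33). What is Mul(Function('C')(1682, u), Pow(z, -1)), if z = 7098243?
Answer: Rational(2897, 7098243) ≈ 0.00040813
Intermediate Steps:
u = -165
Function('C')(n, Y) = Add(1215, n) (Function('C')(n, Y) = Add(n, 1215) = Add(1215, n))
Mul(Function('C')(1682, u), Pow(z, -1)) = Mul(Add(1215, 1682), Pow(7098243, -1)) = Mul(2897, Rational(1, 7098243)) = Rational(2897, 7098243)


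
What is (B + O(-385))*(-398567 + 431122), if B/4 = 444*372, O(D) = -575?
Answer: 21489457835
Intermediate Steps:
B = 660672 (B = 4*(444*372) = 4*165168 = 660672)
(B + O(-385))*(-398567 + 431122) = (660672 - 575)*(-398567 + 431122) = 660097*32555 = 21489457835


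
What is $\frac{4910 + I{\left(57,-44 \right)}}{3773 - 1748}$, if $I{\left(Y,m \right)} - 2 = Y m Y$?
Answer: $- \frac{138044}{2025} \approx -68.17$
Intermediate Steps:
$I{\left(Y,m \right)} = 2 + m Y^{2}$ ($I{\left(Y,m \right)} = 2 + Y m Y = 2 + m Y^{2}$)
$\frac{4910 + I{\left(57,-44 \right)}}{3773 - 1748} = \frac{4910 + \left(2 - 44 \cdot 57^{2}\right)}{3773 - 1748} = \frac{4910 + \left(2 - 142956\right)}{2025} = \left(4910 + \left(2 - 142956\right)\right) \frac{1}{2025} = \left(4910 - 142954\right) \frac{1}{2025} = \left(-138044\right) \frac{1}{2025} = - \frac{138044}{2025}$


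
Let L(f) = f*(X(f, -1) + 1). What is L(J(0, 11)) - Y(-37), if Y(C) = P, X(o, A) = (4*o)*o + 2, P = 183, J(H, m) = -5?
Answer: -698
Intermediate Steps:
X(o, A) = 2 + 4*o² (X(o, A) = 4*o² + 2 = 2 + 4*o²)
L(f) = f*(3 + 4*f²) (L(f) = f*((2 + 4*f²) + 1) = f*(3 + 4*f²))
Y(C) = 183
L(J(0, 11)) - Y(-37) = -5*(3 + 4*(-5)²) - 1*183 = -5*(3 + 4*25) - 183 = -5*(3 + 100) - 183 = -5*103 - 183 = -515 - 183 = -698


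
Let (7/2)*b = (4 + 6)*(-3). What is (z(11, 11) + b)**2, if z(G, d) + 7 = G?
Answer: 1024/49 ≈ 20.898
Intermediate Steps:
z(G, d) = -7 + G
b = -60/7 (b = 2*((4 + 6)*(-3))/7 = 2*(10*(-3))/7 = (2/7)*(-30) = -60/7 ≈ -8.5714)
(z(11, 11) + b)**2 = ((-7 + 11) - 60/7)**2 = (4 - 60/7)**2 = (-32/7)**2 = 1024/49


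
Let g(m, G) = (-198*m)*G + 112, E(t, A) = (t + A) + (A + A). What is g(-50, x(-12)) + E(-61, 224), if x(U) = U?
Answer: -118077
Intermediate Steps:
E(t, A) = t + 3*A (E(t, A) = (A + t) + 2*A = t + 3*A)
g(m, G) = 112 - 198*G*m (g(m, G) = -198*G*m + 112 = 112 - 198*G*m)
g(-50, x(-12)) + E(-61, 224) = (112 - 198*(-12)*(-50)) + (-61 + 3*224) = (112 - 118800) + (-61 + 672) = -118688 + 611 = -118077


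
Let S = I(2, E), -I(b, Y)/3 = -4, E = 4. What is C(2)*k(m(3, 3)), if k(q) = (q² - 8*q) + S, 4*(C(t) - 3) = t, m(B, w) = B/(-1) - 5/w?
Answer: 2240/9 ≈ 248.89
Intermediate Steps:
I(b, Y) = 12 (I(b, Y) = -3*(-4) = 12)
S = 12
m(B, w) = -B - 5/w (m(B, w) = B*(-1) - 5/w = -B - 5/w)
C(t) = 3 + t/4
k(q) = 12 + q² - 8*q (k(q) = (q² - 8*q) + 12 = 12 + q² - 8*q)
C(2)*k(m(3, 3)) = (3 + (¼)*2)*(12 + (-1*3 - 5/3)² - 8*(-1*3 - 5/3)) = (3 + ½)*(12 + (-3 - 5*⅓)² - 8*(-3 - 5*⅓)) = 7*(12 + (-3 - 5/3)² - 8*(-3 - 5/3))/2 = 7*(12 + (-14/3)² - 8*(-14/3))/2 = 7*(12 + 196/9 + 112/3)/2 = (7/2)*(640/9) = 2240/9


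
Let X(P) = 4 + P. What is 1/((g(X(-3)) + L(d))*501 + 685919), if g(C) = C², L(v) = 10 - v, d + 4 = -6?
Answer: 1/696440 ≈ 1.4359e-6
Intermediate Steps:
d = -10 (d = -4 - 6 = -10)
1/((g(X(-3)) + L(d))*501 + 685919) = 1/(((4 - 3)² + (10 - 1*(-10)))*501 + 685919) = 1/((1² + (10 + 10))*501 + 685919) = 1/((1 + 20)*501 + 685919) = 1/(21*501 + 685919) = 1/(10521 + 685919) = 1/696440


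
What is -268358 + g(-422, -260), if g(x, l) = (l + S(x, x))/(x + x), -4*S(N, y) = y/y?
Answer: -905975567/3376 ≈ -2.6836e+5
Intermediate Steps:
S(N, y) = -1/4 (S(N, y) = -y/(4*y) = -1/4*1 = -1/4)
g(x, l) = (-1/4 + l)/(2*x) (g(x, l) = (l - 1/4)/(x + x) = (-1/4 + l)/((2*x)) = (-1/4 + l)*(1/(2*x)) = (-1/4 + l)/(2*x))
-268358 + g(-422, -260) = -268358 + (1/8)*(-1 + 4*(-260))/(-422) = -268358 + (1/8)*(-1/422)*(-1 - 1040) = -268358 + (1/8)*(-1/422)*(-1041) = -268358 + 1041/3376 = -905975567/3376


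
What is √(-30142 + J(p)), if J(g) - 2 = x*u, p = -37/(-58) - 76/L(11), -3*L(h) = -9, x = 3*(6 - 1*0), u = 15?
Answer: I*√29870 ≈ 172.83*I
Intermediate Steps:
x = 18 (x = 3*(6 + 0) = 3*6 = 18)
L(h) = 3 (L(h) = -⅓*(-9) = 3)
p = -4297/174 (p = -37/(-58) - 76/3 = -37*(-1/58) - 76*⅓ = 37/58 - 76/3 = -4297/174 ≈ -24.695)
J(g) = 272 (J(g) = 2 + 18*15 = 2 + 270 = 272)
√(-30142 + J(p)) = √(-30142 + 272) = √(-29870) = I*√29870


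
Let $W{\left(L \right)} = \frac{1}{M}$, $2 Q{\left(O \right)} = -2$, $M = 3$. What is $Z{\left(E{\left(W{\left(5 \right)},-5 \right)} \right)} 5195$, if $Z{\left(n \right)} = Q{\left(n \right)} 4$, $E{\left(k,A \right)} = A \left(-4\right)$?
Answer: $-20780$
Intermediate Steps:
$Q{\left(O \right)} = -1$ ($Q{\left(O \right)} = \frac{1}{2} \left(-2\right) = -1$)
$W{\left(L \right)} = \frac{1}{3}$
$E{\left(k,A \right)} = - 4 A$
$Z{\left(n \right)} = -4$ ($Z{\left(n \right)} = \left(-1\right) 4 = -4$)
$Z{\left(E{\left(W{\left(5 \right)},-5 \right)} \right)} 5195 = \left(-4\right) 5195 = -20780$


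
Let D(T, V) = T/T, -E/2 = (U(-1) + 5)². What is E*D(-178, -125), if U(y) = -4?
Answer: -2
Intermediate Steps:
E = -2 (E = -2*(-4 + 5)² = -2*1² = -2*1 = -2)
D(T, V) = 1
E*D(-178, -125) = -2*1 = -2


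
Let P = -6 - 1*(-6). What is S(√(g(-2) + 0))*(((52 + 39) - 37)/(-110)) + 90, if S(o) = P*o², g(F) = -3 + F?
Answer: 90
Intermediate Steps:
P = 0 (P = -6 + 6 = 0)
S(o) = 0 (S(o) = 0*o² = 0)
S(√(g(-2) + 0))*(((52 + 39) - 37)/(-110)) + 90 = 0*(((52 + 39) - 37)/(-110)) + 90 = 0*((91 - 37)*(-1/110)) + 90 = 0*(54*(-1/110)) + 90 = 0*(-27/55) + 90 = 0 + 90 = 90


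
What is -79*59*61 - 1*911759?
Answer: -1196080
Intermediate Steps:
-79*59*61 - 1*911759 = -4661*61 - 911759 = -284321 - 911759 = -1196080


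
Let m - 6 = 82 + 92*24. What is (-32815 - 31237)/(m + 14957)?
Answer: -64052/17253 ≈ -3.7125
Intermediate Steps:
m = 2296 (m = 6 + (82 + 92*24) = 6 + (82 + 2208) = 6 + 2290 = 2296)
(-32815 - 31237)/(m + 14957) = (-32815 - 31237)/(2296 + 14957) = -64052/17253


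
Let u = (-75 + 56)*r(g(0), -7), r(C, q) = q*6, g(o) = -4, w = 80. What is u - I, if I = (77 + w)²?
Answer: -23851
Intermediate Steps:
r(C, q) = 6*q
u = 798 (u = (-75 + 56)*(6*(-7)) = -19*(-42) = 798)
I = 24649 (I = (77 + 80)² = 157² = 24649)
u - I = 798 - 1*24649 = 798 - 24649 = -23851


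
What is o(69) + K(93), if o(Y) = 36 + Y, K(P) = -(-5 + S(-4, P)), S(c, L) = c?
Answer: 114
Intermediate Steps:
K(P) = 9 (K(P) = -(-5 - 4) = -1*(-9) = 9)
o(69) + K(93) = (36 + 69) + 9 = 105 + 9 = 114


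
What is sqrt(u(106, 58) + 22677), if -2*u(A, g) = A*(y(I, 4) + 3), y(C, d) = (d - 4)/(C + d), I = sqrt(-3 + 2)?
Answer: 0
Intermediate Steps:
I
y(C, d) = (-4 + d)/(C + d)
u(A, g) = -3*A/2 (u(A, g) = -A*((-4 + 4)/(I + 4) + 3)/2 = -A*(0/(4 + I) + 3)/2 = -A*(((4 - I)/17)*0 + 3)/2 = -A*(0 + 3)/2 = -A*3/2 = -3*A/2)
sqrt(u(106, 58) + 22677) = sqrt(-3/2*106 + 22677) = sqrt(-159 + 22677) = sqrt(22518) = 9*sqrt(278)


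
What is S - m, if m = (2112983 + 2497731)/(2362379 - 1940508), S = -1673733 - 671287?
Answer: -989300543134/421871 ≈ -2.3450e+6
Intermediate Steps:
S = -2345020
m = 4610714/421871 ≈ 10.929
S - m = -2345020 - 1*4610714/421871 = -2345020 - 4610714/421871 = -989300543134/421871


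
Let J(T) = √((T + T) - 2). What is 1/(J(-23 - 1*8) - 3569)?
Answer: -3569/12737825 - 8*I/12737825 ≈ -0.00028019 - 6.2805e-7*I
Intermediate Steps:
J(T) = √(-2 + 2*T) (J(T) = √(2*T - 2) = √(-2 + 2*T))
1/(J(-23 - 1*8) - 3569) = 1/(√(-2 + 2*(-23 - 1*8)) - 3569) = 1/(√(-2 + 2*(-23 - 8)) - 3569) = 1/(√(-2 + 2*(-31)) - 3569) = 1/(√(-2 - 62) - 3569) = 1/(√(-64) - 3569) = 1/(8*I - 3569) = 1/(-3569 + 8*I) = (-3569 - 8*I)/12737825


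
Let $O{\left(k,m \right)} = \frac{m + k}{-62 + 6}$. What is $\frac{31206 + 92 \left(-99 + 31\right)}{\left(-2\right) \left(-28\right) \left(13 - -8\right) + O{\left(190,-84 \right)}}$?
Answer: $\frac{27944}{1315} \approx 21.25$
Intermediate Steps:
$O{\left(k,m \right)} = - \frac{k}{56} - \frac{m}{56}$ ($O{\left(k,m \right)} = \frac{k + m}{-56} = \left(k + m\right) \left(- \frac{1}{56}\right) = - \frac{k}{56} - \frac{m}{56}$)
$\frac{31206 + 92 \left(-99 + 31\right)}{\left(-2\right) \left(-28\right) \left(13 - -8\right) + O{\left(190,-84 \right)}} = \frac{31206 + 92 \left(-99 + 31\right)}{\left(-2\right) \left(-28\right) \left(13 - -8\right) - \frac{53}{28}} = \frac{31206 + 92 \left(-68\right)}{56 \left(13 + 8\right) + \left(- \frac{95}{28} + \frac{3}{2}\right)} = \frac{31206 - 6256}{56 \cdot 21 - \frac{53}{28}} = \frac{24950}{1176 - \frac{53}{28}} = \frac{24950}{\frac{32875}{28}} = 24950 \cdot \frac{28}{32875} = \frac{27944}{1315}$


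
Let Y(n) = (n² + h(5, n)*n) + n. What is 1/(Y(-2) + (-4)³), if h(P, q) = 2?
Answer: -1/66 ≈ -0.015152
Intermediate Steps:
Y(n) = n² + 3*n (Y(n) = (n² + 2*n) + n = n² + 3*n)
1/(Y(-2) + (-4)³) = 1/(-2*(3 - 2) + (-4)³) = 1/(-2*1 - 64) = 1/(-2 - 64) = 1/(-66) = -1/66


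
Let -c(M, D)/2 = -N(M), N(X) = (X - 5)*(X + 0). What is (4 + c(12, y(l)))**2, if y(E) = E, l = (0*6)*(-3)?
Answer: 29584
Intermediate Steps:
l = 0 (l = 0*(-3) = 0)
N(X) = X*(-5 + X) (N(X) = (-5 + X)*X = X*(-5 + X))
c(M, D) = 2*M*(-5 + M) (c(M, D) = -(-2)*M*(-5 + M) = 2*M*(-5 + M))
(4 + c(12, y(l)))**2 = (4 + 2*12*(-5 + 12))**2 = (4 + 2*12*7)**2 = (4 + 168)**2 = 172**2 = 29584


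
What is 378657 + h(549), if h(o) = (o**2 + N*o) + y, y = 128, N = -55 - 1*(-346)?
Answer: 839945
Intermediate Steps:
N = 291 (N = -55 + 346 = 291)
h(o) = 128 + o**2 + 291*o (h(o) = (o**2 + 291*o) + 128 = 128 + o**2 + 291*o)
378657 + h(549) = 378657 + (128 + 549**2 + 291*549) = 378657 + (128 + 301401 + 159759) = 378657 + 461288 = 839945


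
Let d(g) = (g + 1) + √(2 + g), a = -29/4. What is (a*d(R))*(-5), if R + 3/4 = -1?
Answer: -145/16 ≈ -9.0625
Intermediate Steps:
R = -7/4 (R = -¾ - 1 = -7/4 ≈ -1.7500)
a = -29/4 (a = -29*¼ = -29/4 ≈ -7.2500)
d(g) = 1 + g + √(2 + g) (d(g) = (1 + g) + √(2 + g) = 1 + g + √(2 + g))
(a*d(R))*(-5) = -29*(1 - 7/4 + √(2 - 7/4))/4*(-5) = -29*(1 - 7/4 + √(¼))/4*(-5) = -29*(1 - 7/4 + ½)/4*(-5) = -29/4*(-¼)*(-5) = (29/16)*(-5) = -145/16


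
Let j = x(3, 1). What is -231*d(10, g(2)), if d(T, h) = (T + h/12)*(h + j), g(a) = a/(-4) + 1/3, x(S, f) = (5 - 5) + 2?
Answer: -608993/144 ≈ -4229.1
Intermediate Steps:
x(S, f) = 2 (x(S, f) = 0 + 2 = 2)
g(a) = ⅓ - a/4 (g(a) = a*(-¼) + 1*(⅓) = -a/4 + ⅓ = ⅓ - a/4)
j = 2
d(T, h) = (2 + h)*(T + h/12) (d(T, h) = (T + h/12)*(h + 2) = (T + h*(1/12))*(2 + h) = (T + h/12)*(2 + h) = (2 + h)*(T + h/12))
-231*d(10, g(2)) = -231*(2*10 + (⅓ - ¼*2)/6 + (⅓ - ¼*2)²/12 + 10*(⅓ - ¼*2)) = -231*(20 + (⅓ - ½)/6 + (⅓ - ½)²/12 + 10*(⅓ - ½)) = -231*(20 + (⅙)*(-⅙) + (-⅙)²/12 + 10*(-⅙)) = -231*(20 - 1/36 + (1/12)*(1/36) - 5/3) = -231*(20 - 1/36 + 1/432 - 5/3) = -231*7909/432 = -608993/144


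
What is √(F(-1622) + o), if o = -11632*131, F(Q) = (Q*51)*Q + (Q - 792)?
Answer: √132648878 ≈ 11517.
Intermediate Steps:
F(Q) = -792 + Q + 51*Q² (F(Q) = (51*Q)*Q + (-792 + Q) = 51*Q² + (-792 + Q) = -792 + Q + 51*Q²)
o = -1523792
√(F(-1622) + o) = √((-792 - 1622 + 51*(-1622)²) - 1523792) = √((-792 - 1622 + 51*2630884) - 1523792) = √((-792 - 1622 + 134175084) - 1523792) = √(134172670 - 1523792) = √132648878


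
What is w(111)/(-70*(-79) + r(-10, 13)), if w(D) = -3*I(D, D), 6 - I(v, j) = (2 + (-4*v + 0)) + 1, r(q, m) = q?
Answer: -447/1840 ≈ -0.24293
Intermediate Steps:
I(v, j) = 3 + 4*v (I(v, j) = 6 - ((2 + (-4*v + 0)) + 1) = 6 - ((2 - 4*v) + 1) = 6 - (3 - 4*v) = 6 + (-3 + 4*v) = 3 + 4*v)
w(D) = -9 - 12*D (w(D) = -3*(3 + 4*D) = -9 - 12*D)
w(111)/(-70*(-79) + r(-10, 13)) = (-9 - 12*111)/(-70*(-79) - 10) = (-9 - 1332)/(5530 - 10) = -1341/5520 = -1341*1/5520 = -447/1840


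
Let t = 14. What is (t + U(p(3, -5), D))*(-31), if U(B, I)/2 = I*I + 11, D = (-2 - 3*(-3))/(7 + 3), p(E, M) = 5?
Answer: -57319/50 ≈ -1146.4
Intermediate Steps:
D = 7/10 (D = (-2 + 9)/10 = 7*(1/10) = 7/10 ≈ 0.70000)
U(B, I) = 22 + 2*I**2 (U(B, I) = 2*(I*I + 11) = 2*(I**2 + 11) = 2*(11 + I**2) = 22 + 2*I**2)
(t + U(p(3, -5), D))*(-31) = (14 + (22 + 2*(7/10)**2))*(-31) = (14 + (22 + 2*(49/100)))*(-31) = (14 + (22 + 49/50))*(-31) = (14 + 1149/50)*(-31) = (1849/50)*(-31) = -57319/50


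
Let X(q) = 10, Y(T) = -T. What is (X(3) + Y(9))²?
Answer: 1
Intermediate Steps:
(X(3) + Y(9))² = (10 - 1*9)² = (10 - 9)² = 1² = 1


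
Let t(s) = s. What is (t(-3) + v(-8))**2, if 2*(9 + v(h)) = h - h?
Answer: 144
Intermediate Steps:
v(h) = -9 (v(h) = -9 + (h - h)/2 = -9 + (1/2)*0 = -9 + 0 = -9)
(t(-3) + v(-8))**2 = (-3 - 9)**2 = (-12)**2 = 144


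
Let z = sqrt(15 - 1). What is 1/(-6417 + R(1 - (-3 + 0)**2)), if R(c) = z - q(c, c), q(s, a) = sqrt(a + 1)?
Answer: 1/(-6417 + sqrt(14) - I*sqrt(7)) ≈ -0.00015593 + 6.43e-8*I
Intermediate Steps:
z = sqrt(14) ≈ 3.7417
q(s, a) = sqrt(1 + a)
R(c) = sqrt(14) - sqrt(1 + c)
1/(-6417 + R(1 - (-3 + 0)**2)) = 1/(-6417 + (sqrt(14) - sqrt(1 + (1 - (-3 + 0)**2)))) = 1/(-6417 + (sqrt(14) - sqrt(1 + (1 - 1*(-3)**2)))) = 1/(-6417 + (sqrt(14) - sqrt(1 + (1 - 1*9)))) = 1/(-6417 + (sqrt(14) - sqrt(1 + (1 - 9)))) = 1/(-6417 + (sqrt(14) - sqrt(1 - 8))) = 1/(-6417 + (sqrt(14) - sqrt(-7))) = 1/(-6417 + (sqrt(14) - I*sqrt(7))) = 1/(-6417 + sqrt(14) - I*sqrt(7))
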